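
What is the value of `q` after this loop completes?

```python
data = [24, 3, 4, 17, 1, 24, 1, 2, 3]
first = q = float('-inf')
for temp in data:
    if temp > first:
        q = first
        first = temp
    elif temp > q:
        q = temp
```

Second largest (with repeats) in [24, 3, 4, 17, 1, 24, 1, 2, 3]
`q` takes the values: -inf → 3 → 4 → 17 → 24

Answer: 24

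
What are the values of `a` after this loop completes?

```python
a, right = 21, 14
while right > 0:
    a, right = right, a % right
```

GCD of 21 and 14
`a` takes the values: 21 → 14 → 7

Answer: 7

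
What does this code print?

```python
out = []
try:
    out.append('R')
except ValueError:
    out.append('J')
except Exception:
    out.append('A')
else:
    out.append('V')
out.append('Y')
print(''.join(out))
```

Execution trace: 'R' (try body, no exception) → 'V' (else) → 'Y' (after the try/except). Output: RVY

Answer: RVY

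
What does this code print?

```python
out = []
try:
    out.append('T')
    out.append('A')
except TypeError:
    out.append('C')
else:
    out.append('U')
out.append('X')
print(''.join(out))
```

Execution trace: 'T' (try body) → 'A' (try body, no exception) → 'U' (else) → 'X' (after the try/except). Output: TAUX

Answer: TAUX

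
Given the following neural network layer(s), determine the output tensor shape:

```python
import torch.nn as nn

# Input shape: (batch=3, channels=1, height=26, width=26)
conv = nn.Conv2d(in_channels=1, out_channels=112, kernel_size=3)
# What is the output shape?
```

Input: (3, 1, 26, 26) -> Output: (3, 112, 24, 24)

Answer: (3, 112, 24, 24)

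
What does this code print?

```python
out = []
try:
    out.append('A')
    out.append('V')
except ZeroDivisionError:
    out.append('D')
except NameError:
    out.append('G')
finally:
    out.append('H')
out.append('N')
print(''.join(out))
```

Execution trace: 'A' (try body) → 'V' (try body, no exception) → 'H' (finally) → 'N' (after the try/except). Output: AVHN

Answer: AVHN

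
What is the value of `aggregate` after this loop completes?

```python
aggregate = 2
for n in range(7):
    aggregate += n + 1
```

Start at 2, add 1 to 7 = 30
`aggregate` takes the values: 2 → 3 → 5 → 8 → 12 → 17 → 23 → 30

Answer: 30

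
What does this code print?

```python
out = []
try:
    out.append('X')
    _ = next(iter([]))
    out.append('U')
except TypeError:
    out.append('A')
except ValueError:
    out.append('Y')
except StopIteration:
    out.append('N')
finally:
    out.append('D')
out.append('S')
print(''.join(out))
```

Execution trace: 'X' (try body) → 'N' (except StopIteration) → 'D' (finally) → 'S' (after the try/except). Output: XNDS

Answer: XNDS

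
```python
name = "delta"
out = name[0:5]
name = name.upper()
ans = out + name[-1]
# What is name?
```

Trace:
`name = "delta"` → name = 'delta'
`out = name[0:5]` → out = 'delta'
`name = name.upper()` → name = 'DELTA'
`ans = out + name[-1]` → ans = 'deltaA'
So name = 'DELTA'

Answer: 'DELTA'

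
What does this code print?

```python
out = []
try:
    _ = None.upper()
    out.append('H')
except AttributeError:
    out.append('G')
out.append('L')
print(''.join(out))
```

Execution trace: 'G' (except AttributeError) → 'L' (after the try/except). Output: GL

Answer: GL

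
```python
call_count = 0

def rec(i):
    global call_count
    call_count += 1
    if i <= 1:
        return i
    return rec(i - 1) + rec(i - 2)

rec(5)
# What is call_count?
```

Calls(i) = 1 + Calls(i-1) + Calls(i-2); Calls(0)=Calls(1)=1. For i=5 this gives 15.

Answer: 15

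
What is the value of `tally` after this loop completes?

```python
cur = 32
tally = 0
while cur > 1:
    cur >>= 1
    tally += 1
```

Count right shifts until 1
`tally` takes the values: 0 → 1 → 2 → 3 → 4 → 5

Answer: 5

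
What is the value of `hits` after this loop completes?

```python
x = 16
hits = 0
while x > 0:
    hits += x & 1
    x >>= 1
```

Count set bits in 16 (binary: 0b10000)
`hits` takes the values: 0 → 1

Answer: 1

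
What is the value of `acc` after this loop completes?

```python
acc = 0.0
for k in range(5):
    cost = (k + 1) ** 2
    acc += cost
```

Sum of squared losses 1² + 2² + ... + 5²
`acc` takes the values: 0.0 → 1.0 → 5.0 → 14.0 → 30.0 → 55.0

Answer: 55.0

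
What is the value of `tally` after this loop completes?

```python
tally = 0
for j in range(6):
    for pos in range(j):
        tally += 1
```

Triangle number: 0+1+2+...+5
`tally` takes the values: 0 → 1 → 2 → 3 → 4 → 5 → 6 → 7 → 8 → 9 → 10 → 11 → 12 → 13 → 14 → 15

Answer: 15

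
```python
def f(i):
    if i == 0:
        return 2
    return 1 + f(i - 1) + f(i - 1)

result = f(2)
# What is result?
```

f(i) = 1 + 2·f(i-1), f(0)=2. Closed form: (2+1)·2^2 - 1 = 11.

Answer: 11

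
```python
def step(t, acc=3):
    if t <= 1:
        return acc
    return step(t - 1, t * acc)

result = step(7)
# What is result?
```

Accumulator trace (n, acc): (7, 3) -> (6, 21) -> (5, 126) -> (4, 630) -> (3, 2520) -> (2, 7560) -> (1, 15120) -> return 15120

Answer: 15120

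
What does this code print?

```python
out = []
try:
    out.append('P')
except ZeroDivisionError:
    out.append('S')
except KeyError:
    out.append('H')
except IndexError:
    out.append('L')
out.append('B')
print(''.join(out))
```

Execution trace: 'P' (try body, no exception) → 'B' (after the try/except). Output: PB

Answer: PB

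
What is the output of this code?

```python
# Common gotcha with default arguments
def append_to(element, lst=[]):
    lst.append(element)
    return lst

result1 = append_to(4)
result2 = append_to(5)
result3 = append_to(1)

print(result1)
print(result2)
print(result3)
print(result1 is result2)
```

Key concept: mutable default argument gotcha.
Step by step:
`result1 = append_to(4)` → result1 = [4]
`result2 = append_to(5)` → result1 = [4, 5] (same object as result2); result2 = [4, 5] (same object as result1)
`result3 = append_to(1)` → result1 = [4, 5, 1] (same object as result2, result3); result2 = [4, 5, 1] (same object as result1, result3); result3 = [4, 5, 1] (same object as result1, result2)
`print(result1)` → prints [4, 5, 1]
`print(result2)` → prints [4, 5, 1]
`print(result3)` → prints [4, 5, 1]
`print(result1 is result2)` → prints True

Answer:
[4, 5, 1]
[4, 5, 1]
[4, 5, 1]
True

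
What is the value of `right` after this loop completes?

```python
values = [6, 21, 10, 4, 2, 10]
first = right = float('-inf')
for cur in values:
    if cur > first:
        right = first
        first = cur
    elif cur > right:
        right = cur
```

Second largest (with repeats) in [6, 21, 10, 4, 2, 10]
`right` takes the values: -inf → 6 → 10

Answer: 10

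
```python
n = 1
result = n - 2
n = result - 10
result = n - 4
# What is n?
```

Trace:
`n = 1` → n = 1
`result = n - 2` → result = -1
`n = result - 10` → n = -11
`result = n - 4` → result = -15
So n = -11

Answer: -11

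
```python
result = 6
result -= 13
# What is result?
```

Trace:
`result = 6` → result = 6
`result -= 13` → result = -7
So result = -7

Answer: -7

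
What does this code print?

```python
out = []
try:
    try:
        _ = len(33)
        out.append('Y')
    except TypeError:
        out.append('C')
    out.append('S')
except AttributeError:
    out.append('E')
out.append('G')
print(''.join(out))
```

Execution trace: 'C' (inner except TypeError) → 'S' (try body, no exception) → 'G' (after the try/except). Output: CSG

Answer: CSG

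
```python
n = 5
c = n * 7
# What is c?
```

Trace:
`n = 5` → n = 5
`c = n * 7` → c = 35
So c = 35

Answer: 35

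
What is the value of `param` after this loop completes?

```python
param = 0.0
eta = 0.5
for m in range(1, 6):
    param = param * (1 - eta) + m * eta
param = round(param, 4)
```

Moving average with lr=0.5
`param` takes the values: 0.0 → 0.5 → 1.25 → 2.125 → 3.0625 → 4.03125 → 4.0312

Answer: 4.0312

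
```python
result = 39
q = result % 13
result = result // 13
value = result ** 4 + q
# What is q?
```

Trace:
`result = 39` → result = 39
`q = result % 13` → q = 0
`result = result // 13` → result = 3
`value = result ** 4 + q` → value = 81
So q = 0

Answer: 0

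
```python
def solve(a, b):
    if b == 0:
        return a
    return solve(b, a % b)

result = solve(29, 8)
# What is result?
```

solve(29, 8) -> solve(8, 5) -> solve(5, 3) -> solve(3, 2) -> solve(2, 1) -> solve(1, 0) -> 1

Answer: 1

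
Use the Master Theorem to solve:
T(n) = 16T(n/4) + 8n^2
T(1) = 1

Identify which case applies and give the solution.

a=16, b=4, f(n)=8n^2. log_4(16) = 2. Since c=2 = 2, Case 2 applies: T(n) = Θ(n^log_b(a) · log n) = O(n^2 log n).

Answer: O(n^2 log n) - Case 2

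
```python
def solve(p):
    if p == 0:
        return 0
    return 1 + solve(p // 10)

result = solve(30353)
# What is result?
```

Count of digits of 30353: 5

Answer: 5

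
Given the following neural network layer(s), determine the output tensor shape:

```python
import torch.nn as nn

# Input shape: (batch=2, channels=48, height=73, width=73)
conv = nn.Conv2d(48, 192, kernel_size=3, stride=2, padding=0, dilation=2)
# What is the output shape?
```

Input: (2, 48, 73, 73) -> Output: (2, 192, 35, 35)

Answer: (2, 192, 35, 35)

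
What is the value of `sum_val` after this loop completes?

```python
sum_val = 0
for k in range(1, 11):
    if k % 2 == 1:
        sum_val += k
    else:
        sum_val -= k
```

Add odd, subtract even
`sum_val` takes the values: 0 → 1 → -1 → 2 → -2 → 3 → -3 → 4 → -4 → 5 → -5

Answer: -5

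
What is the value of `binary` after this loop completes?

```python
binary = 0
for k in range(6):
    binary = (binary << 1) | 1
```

Build 6 consecutive 1-bits: 0b111111
`binary` takes the values: 0 → 1 → 3 → 7 → 15 → 31 → 63

Answer: 63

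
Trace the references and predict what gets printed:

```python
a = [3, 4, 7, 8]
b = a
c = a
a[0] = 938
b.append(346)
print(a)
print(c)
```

Key concept: multiple aliases.
Step by step:
`a = [3, 4, 7, 8]` → a = [3, 4, 7, 8]
`b = a` → b = [3, 4, 7, 8] (same object as a)
`c = a` → c = [3, 4, 7, 8] (same object as a, b)
`a[0] = 938` → a = [938, 4, 7, 8] (same object as b, c); b = [938, 4, 7, 8] (same object as a, c); c = [938, 4, 7, 8] (same object as a, b)
`b.append(346)` → a = [938, 4, 7, 8, 346] (same object as b, c); b = [938, 4, 7, 8, 346] (same object as a, c); c = [938, 4, 7, 8, 346] (same object as a, b)
`print(a)` → prints [938, 4, 7, 8, 346]
`print(c)` → prints [938, 4, 7, 8, 346]

Answer:
[938, 4, 7, 8, 346]
[938, 4, 7, 8, 346]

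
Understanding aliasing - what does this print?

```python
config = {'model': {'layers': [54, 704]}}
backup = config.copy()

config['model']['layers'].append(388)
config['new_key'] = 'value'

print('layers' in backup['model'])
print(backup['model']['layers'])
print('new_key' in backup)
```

Key concept: shallow copy gotcha with nested dict.
Step by step:
`config = {'model': {'layers': [54, 704]}}` → config = {'model': {'layers': [54, 704]}}
`backup = config.copy()` → backup = {'model': {'layers': [54, 704]}}
`config['model']['layers'].append(388)` → config = {'model': {'layers': [54, 704, 388]}}; backup = {'model': {'layers': [54, 704, 388]}}
`config['new_key'] = 'value'` → config = {'model': {'layers': [54, 704, 388]}, 'new_key': 'value'}
`print('layers' in backup['model'])` → prints True
`print(backup['model']['layers'])` → prints [54, 704, 388]
`print('new_key' in backup)` → prints False

Answer:
True
[54, 704, 388]
False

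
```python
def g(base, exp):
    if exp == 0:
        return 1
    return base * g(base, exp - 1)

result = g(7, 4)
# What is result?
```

g(7, 4) = 7 * 7 * 7 * 7 = 2401

Answer: 2401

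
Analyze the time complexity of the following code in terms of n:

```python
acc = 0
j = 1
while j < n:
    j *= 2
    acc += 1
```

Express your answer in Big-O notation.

Each loop level contributes: log n. Multiplying the contributions gives O(log n).

Answer: O(log n)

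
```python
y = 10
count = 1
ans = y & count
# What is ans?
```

Trace:
`y = 10` → y = 10
`count = 1` → count = 1
`ans = y & count` → ans = 0
So ans = 0

Answer: 0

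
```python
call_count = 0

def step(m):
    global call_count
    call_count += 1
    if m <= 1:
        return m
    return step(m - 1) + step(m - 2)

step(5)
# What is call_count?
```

Calls(m) = 1 + Calls(m-1) + Calls(m-2); Calls(0)=Calls(1)=1. For m=5 this gives 15.

Answer: 15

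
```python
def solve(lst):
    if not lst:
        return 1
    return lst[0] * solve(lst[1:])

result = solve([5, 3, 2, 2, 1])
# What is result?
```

Product over [5, 3, 2, 2, 1] = 5 * 3 * 2 * 2 * 1 = 60

Answer: 60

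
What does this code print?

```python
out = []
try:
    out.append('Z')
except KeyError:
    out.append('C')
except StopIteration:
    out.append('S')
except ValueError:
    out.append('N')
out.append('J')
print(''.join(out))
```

Execution trace: 'Z' (try body, no exception) → 'J' (after the try/except). Output: ZJ

Answer: ZJ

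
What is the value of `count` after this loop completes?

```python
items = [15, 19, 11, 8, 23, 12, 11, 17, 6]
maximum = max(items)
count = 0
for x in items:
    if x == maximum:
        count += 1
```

Count of max value 23 in [15, 19, 11, 8, 23, 12, 11, 17, 6]
`count` takes the values: 0 → 1

Answer: 1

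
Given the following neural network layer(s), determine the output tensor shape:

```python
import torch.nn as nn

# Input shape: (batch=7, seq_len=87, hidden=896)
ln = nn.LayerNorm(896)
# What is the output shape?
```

Input: (7, 87, 896) -> Output: (7, 87, 896)

Answer: (7, 87, 896)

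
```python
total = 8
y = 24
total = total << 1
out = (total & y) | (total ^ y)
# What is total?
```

Trace:
`total = 8` → total = 8
`y = 24` → y = 24
`total = total << 1` → total = 16
`out = (total & y) | (total ^ y)` → out = 24
So total = 16

Answer: 16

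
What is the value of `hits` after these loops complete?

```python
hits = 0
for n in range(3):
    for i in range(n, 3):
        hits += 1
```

Upper triangle: 3 + 2 + ... + 1
`hits` takes the values: 0 → 1 → 2 → 3 → 4 → 5 → 6

Answer: 6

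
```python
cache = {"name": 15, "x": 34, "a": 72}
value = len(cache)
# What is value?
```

Trace:
`cache = {"name": 15, "x": 34, "a": 72}` → cache = {'name': 15, 'x': 34, 'a': 72}
`value = len(cache)` → value = 3
So value = 3

Answer: 3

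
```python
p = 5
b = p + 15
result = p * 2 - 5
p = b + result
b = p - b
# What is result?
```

Trace:
`p = 5` → p = 5
`b = p + 15` → b = 20
`result = p * 2 - 5` → result = 5
`p = b + result` → p = 25
`b = p - b` → b = 5
So result = 5

Answer: 5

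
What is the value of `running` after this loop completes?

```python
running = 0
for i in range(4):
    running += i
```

Sum of 0 to 3 = 6
`running` takes the values: 0 → 1 → 3 → 6

Answer: 6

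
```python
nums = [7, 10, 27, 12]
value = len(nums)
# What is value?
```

Trace:
`nums = [7, 10, 27, 12]` → nums = [7, 10, 27, 12]
`value = len(nums)` → value = 4
So value = 4

Answer: 4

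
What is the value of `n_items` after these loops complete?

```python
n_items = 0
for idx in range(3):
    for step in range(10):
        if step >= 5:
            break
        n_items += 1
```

Inner breaks at 5, outer runs 3 times
`n_items` takes the values: 0 → 1 → 2 → 3 → 4 → 5 → 6 → 7 → 8 → 9 → 10 → 11 → 12 → 13 → 14 → 15

Answer: 15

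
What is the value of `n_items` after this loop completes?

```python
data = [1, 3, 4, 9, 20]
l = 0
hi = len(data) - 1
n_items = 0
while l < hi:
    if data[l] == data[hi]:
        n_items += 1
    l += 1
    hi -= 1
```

Count matching pairs from ends
`n_items` takes the values: 0

Answer: 0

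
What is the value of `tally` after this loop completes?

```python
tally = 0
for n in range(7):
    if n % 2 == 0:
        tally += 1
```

Count numbers divisible by 2 in range(7)
`tally` takes the values: 0 → 1 → 2 → 3 → 4

Answer: 4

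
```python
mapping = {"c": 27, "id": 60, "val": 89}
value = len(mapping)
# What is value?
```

Trace:
`mapping = {"c": 27, "id": 60, "val": 89}` → mapping = {'c': 27, 'id': 60, 'val': 89}
`value = len(mapping)` → value = 3
So value = 3

Answer: 3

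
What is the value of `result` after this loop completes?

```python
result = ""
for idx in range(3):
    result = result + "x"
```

Repeat 'x' 3 times
`result` takes the values: "" → "x" → "xx" → "xxx"

Answer: "xxx"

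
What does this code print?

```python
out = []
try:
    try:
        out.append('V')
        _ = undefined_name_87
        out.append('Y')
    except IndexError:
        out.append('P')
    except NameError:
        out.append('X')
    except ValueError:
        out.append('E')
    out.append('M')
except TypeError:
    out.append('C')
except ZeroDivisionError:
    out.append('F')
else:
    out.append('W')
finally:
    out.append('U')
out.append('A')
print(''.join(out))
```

Execution trace: 'V' (inner try body) → 'X' (inner except NameError) → 'M' (try body, no exception) → 'W' (else) → 'U' (finally) → 'A' (after the try/except). Output: VXMWUA

Answer: VXMWUA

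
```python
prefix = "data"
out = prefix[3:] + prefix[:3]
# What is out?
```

Trace:
`prefix = "data"` → prefix = 'data'
`out = prefix[3:] + prefix[:3]` → out = 'adat'
So out = 'adat'

Answer: 'adat'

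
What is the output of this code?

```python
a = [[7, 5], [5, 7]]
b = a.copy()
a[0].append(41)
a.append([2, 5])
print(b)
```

Key concept: shallow copy with nested lists.
Step by step:
`a = [[7, 5], [5, 7]]` → a = [[7, 5], [5, 7]]
`b = a.copy()` → b = [[7, 5], [5, 7]]
`a[0].append(41)` → a = [[7, 5, 41], [5, 7]]; b = [[7, 5, 41], [5, 7]]
`a.append([2, 5])` → a = [[7, 5, 41], [5, 7], [2, 5]]
`print(b)` → prints [[7, 5, 41], [5, 7]]

Answer: [[7, 5, 41], [5, 7]]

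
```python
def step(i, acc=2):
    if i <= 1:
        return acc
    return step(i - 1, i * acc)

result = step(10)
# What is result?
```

Accumulator trace (n, acc): (10, 2) -> (9, 20) -> (8, 180) -> (7, 1440) -> (6, 10080) -> (5, 60480) -> (4, 302400) -> (3, 1209600) -> (2, 3628800) -> (1, 7257600) -> return 7257600

Answer: 7257600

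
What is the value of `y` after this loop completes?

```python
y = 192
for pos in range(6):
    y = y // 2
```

Halve 6 times: 192 // 2^6 = 3
`y` takes the values: 192 → 96 → 48 → 24 → 12 → 6 → 3

Answer: 3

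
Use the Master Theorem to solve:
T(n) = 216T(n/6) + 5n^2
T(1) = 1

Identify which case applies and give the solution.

a=216, b=6, f(n)=5n^2. log_6(216) = 3. Since c=2 < 3, Case 1 applies: T(n) = Θ(n^log_b(a)) = O(n^3).

Answer: O(n^3) - Case 1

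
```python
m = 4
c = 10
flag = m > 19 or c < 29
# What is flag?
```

Trace:
`m = 4` → m = 4
`c = 10` → c = 10
`flag = m > 19 or c < 29` → flag = True
So flag = True

Answer: True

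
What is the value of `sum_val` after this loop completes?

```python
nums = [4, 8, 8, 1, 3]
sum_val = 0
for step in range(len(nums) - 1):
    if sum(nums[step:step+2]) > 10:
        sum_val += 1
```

Count windows with sum > 10
`sum_val` takes the values: 0 → 1 → 2

Answer: 2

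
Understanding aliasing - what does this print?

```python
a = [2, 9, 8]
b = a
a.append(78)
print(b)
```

Key concept: basic list aliasing.
Step by step:
`a = [2, 9, 8]` → a = [2, 9, 8]
`b = a` → b = [2, 9, 8] (same object as a)
`a.append(78)` → a = [2, 9, 8, 78] (same object as b); b = [2, 9, 8, 78] (same object as a)
`print(b)` → prints [2, 9, 8, 78]

Answer: [2, 9, 8, 78]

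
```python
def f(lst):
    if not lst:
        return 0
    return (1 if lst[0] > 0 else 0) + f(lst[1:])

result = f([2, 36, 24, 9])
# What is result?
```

Count of positive elements in [2, 36, 24, 9] = 4

Answer: 4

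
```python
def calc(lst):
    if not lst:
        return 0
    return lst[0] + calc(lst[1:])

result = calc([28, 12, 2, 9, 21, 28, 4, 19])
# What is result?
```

28 + 12 + 2 + 9 + 21 + 28 + 4 + 19 + 0 = 123

Answer: 123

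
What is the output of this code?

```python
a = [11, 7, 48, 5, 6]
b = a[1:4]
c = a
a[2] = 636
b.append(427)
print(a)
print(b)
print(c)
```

Key concept: slice vs alias.
Step by step:
`a = [11, 7, 48, 5, 6]` → a = [11, 7, 48, 5, 6]
`b = a[1:4]` → b = [7, 48, 5]
`c = a` → c = [11, 7, 48, 5, 6] (same object as a)
`a[2] = 636` → a = [11, 7, 636, 5, 6] (same object as c); c = [11, 7, 636, 5, 6] (same object as a)
`b.append(427)` → b = [7, 48, 5, 427]
`print(a)` → prints [11, 7, 636, 5, 6]
`print(b)` → prints [7, 48, 5, 427]
`print(c)` → prints [11, 7, 636, 5, 6]

Answer:
[11, 7, 636, 5, 6]
[7, 48, 5, 427]
[11, 7, 636, 5, 6]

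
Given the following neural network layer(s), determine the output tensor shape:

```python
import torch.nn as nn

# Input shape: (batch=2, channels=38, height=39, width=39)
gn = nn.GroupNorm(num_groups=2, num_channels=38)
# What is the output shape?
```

Input: (2, 38, 39, 39) -> Output: (2, 38, 39, 39)

Answer: (2, 38, 39, 39)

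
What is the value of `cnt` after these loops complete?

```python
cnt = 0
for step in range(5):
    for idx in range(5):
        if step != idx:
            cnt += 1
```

5² - 5 (exclude diagonal)
`cnt` takes the values: 0 → 1 → 2 → 3 → 4 → 5 → 6 → 7 → 8 → 9 → 10 → 11 → 12 → 13 → 14 → 15 → 16 → 17 → 18 → 19 → 20

Answer: 20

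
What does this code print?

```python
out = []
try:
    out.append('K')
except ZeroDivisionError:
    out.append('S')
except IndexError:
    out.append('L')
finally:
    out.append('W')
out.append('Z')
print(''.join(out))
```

Execution trace: 'K' (try body, no exception) → 'W' (finally) → 'Z' (after the try/except). Output: KWZ

Answer: KWZ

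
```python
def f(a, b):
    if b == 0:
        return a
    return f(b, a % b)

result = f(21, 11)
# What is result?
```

f(21, 11) -> f(11, 10) -> f(10, 1) -> f(1, 0) -> 1

Answer: 1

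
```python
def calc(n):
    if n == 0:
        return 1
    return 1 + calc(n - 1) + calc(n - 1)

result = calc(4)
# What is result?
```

calc(n) = 1 + 2·calc(n-1), calc(0)=1. Closed form: (1+1)·2^4 - 1 = 31.

Answer: 31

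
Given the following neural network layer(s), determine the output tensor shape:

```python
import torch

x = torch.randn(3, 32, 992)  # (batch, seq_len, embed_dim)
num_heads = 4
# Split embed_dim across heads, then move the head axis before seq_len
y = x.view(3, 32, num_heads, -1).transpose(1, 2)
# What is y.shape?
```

Input: (3, 32, 992) -> head_dim = 992 // 4 = 248; after view: (3, 32, 4, 248) -> after transpose(1, 2): (3, 4, 32, 248) -> Output: (3, 4, 32, 248)

Answer: (3, 4, 32, 248)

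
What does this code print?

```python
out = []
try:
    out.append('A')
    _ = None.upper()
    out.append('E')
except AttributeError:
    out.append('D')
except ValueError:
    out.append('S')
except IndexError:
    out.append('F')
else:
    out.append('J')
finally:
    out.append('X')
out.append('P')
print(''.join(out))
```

Execution trace: 'A' (try body) → 'D' (except AttributeError) → 'X' (finally) → 'P' (after the try/except). Output: ADXP

Answer: ADXP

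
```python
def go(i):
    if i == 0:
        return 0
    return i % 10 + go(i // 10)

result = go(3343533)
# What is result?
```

Sum of digits of 3343533: 3 + 3 + 5 + 3 + 4 + 3 + 3 = 24

Answer: 24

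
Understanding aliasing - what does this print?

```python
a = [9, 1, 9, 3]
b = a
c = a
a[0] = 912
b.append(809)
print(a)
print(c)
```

Key concept: multiple aliases.
Step by step:
`a = [9, 1, 9, 3]` → a = [9, 1, 9, 3]
`b = a` → b = [9, 1, 9, 3] (same object as a)
`c = a` → c = [9, 1, 9, 3] (same object as a, b)
`a[0] = 912` → a = [912, 1, 9, 3] (same object as b, c); b = [912, 1, 9, 3] (same object as a, c); c = [912, 1, 9, 3] (same object as a, b)
`b.append(809)` → a = [912, 1, 9, 3, 809] (same object as b, c); b = [912, 1, 9, 3, 809] (same object as a, c); c = [912, 1, 9, 3, 809] (same object as a, b)
`print(a)` → prints [912, 1, 9, 3, 809]
`print(c)` → prints [912, 1, 9, 3, 809]

Answer:
[912, 1, 9, 3, 809]
[912, 1, 9, 3, 809]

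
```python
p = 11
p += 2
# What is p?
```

Trace:
`p = 11` → p = 11
`p += 2` → p = 13
So p = 13

Answer: 13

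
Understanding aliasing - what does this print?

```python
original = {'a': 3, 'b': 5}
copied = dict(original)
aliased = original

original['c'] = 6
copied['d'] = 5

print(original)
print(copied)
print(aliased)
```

Key concept: dict() creates copy, assignment creates alias.
Step by step:
`original = {'a': 3, 'b': 5}` → original = {'a': 3, 'b': 5}
`copied = dict(original)` → copied = {'a': 3, 'b': 5}
`aliased = original` → aliased = {'a': 3, 'b': 5} (same object as original)
`original['c'] = 6` → original = {'a': 3, 'b': 5, 'c': 6} (same object as aliased); aliased = {'a': 3, 'b': 5, 'c': 6} (same object as original)
`copied['d'] = 5` → copied = {'a': 3, 'b': 5, 'd': 5}
`print(original)` → prints {'a': 3, 'b': 5, 'c': 6}
`print(copied)` → prints {'a': 3, 'b': 5, 'd': 5}
`print(aliased)` → prints {'a': 3, 'b': 5, 'c': 6}

Answer:
{'a': 3, 'b': 5, 'c': 6}
{'a': 3, 'b': 5, 'd': 5}
{'a': 3, 'b': 5, 'c': 6}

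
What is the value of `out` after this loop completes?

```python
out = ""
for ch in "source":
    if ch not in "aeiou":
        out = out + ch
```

Remove vowels from 'source'
`out` takes the values: "" → "s" → "sr" → "src"

Answer: "src"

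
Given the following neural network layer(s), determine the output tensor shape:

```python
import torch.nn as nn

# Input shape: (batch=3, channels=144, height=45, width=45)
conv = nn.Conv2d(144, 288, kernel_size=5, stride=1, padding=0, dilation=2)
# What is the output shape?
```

Input: (3, 144, 45, 45) -> Output: (3, 288, 37, 37)

Answer: (3, 288, 37, 37)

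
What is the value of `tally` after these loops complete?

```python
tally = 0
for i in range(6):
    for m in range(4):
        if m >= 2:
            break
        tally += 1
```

Inner breaks at 2, outer runs 6 times
`tally` takes the values: 0 → 1 → 2 → 3 → 4 → 5 → 6 → 7 → 8 → 9 → 10 → 11 → 12

Answer: 12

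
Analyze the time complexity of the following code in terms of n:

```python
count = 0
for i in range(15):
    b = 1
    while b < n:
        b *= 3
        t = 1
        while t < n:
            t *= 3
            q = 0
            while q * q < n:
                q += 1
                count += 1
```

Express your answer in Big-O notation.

Each loop level contributes: 1 × log n × log n × √n. Multiplying the contributions gives O(√n log² n).

Answer: O(√n log² n)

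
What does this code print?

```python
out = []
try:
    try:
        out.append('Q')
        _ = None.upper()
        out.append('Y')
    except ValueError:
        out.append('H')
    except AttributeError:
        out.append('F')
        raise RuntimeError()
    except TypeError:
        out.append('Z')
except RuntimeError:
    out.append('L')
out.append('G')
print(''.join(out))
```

Execution trace: 'Q' (inner try body) → 'F' (inner except AttributeError) → 'L' (outer except RuntimeError) → 'G' (after the try/except). Output: QFLG

Answer: QFLG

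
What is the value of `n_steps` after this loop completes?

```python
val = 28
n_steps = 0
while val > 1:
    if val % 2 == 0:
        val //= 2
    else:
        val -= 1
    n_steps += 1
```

Steps to reduce 28 to 1
`n_steps` takes the values: 0 → 1 → 2 → 3 → 4 → 5 → 6

Answer: 6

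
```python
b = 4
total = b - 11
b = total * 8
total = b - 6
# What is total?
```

Trace:
`b = 4` → b = 4
`total = b - 11` → total = -7
`b = total * 8` → b = -56
`total = b - 6` → total = -62
So total = -62

Answer: -62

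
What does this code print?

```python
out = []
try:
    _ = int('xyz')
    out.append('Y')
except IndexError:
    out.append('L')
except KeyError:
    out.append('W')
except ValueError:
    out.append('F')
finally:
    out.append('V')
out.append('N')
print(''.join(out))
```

Execution trace: 'F' (except ValueError) → 'V' (finally) → 'N' (after the try/except). Output: FVN

Answer: FVN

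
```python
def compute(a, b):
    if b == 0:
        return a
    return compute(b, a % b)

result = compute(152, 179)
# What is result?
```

compute(152, 179) -> compute(179, 152) -> compute(152, 27) -> compute(27, 17) -> compute(17, 10) -> compute(10, 7) -> compute(7, 3) -> compute(3, 1) -> compute(1, 0) -> 1

Answer: 1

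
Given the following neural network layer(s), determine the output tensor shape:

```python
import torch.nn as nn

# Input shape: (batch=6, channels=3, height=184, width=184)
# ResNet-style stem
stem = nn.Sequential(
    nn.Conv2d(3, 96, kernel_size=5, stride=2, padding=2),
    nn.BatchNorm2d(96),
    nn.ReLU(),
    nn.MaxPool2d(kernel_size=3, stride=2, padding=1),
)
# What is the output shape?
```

Input: (6, 3, 184, 184) -> after Conv2d 5x5 stride=2: (6, 96, 92, 92) -> Output: (6, 96, 46, 46)

Answer: (6, 96, 46, 46)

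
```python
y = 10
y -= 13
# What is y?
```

Trace:
`y = 10` → y = 10
`y -= 13` → y = -3
So y = -3

Answer: -3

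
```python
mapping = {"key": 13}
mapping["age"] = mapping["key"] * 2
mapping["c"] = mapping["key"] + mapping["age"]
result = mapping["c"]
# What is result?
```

Trace:
`mapping = {"key": 13}` → mapping = {'key': 13}
`mapping["age"] = mapping["key"] * 2` → mapping = {'key': 13, 'age': 26}
`mapping["c"] = mapping["key"] + mapping["age"]` → mapping = {'key': 13, 'age': 26, 'c': 39}
`result = mapping["c"]` → result = 39
So result = 39

Answer: 39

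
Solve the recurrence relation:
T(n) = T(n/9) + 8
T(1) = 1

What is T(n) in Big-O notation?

Each step divides n by 9 and adds 8. After log_9(n) steps we reach T(1)=1. So T(n) = 8·log_9(n) + 1 = O(log n).

Answer: O(log n)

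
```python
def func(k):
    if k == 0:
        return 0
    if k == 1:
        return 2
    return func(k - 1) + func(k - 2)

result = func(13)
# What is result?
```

Build up from base cases: func(0)=0, func(1)=2, func(2)=2, func(3)=4, func(4)=6, func(5)=10, func(6)=16, ..., func(13)=466

Answer: 466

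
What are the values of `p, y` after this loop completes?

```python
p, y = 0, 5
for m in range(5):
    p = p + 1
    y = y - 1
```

p goes 0→5, y goes 5→0
`p, y` takes the values: (0, 5) → (1, 5) → (1, 4) → (2, 4) → (2, 3) → (3, 3) → (3, 2) → (4, 2) → (4, 1) → (5, 1) → (5, 0)

Answer: 5, 0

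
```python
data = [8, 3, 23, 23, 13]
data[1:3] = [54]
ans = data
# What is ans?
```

Trace:
`data = [8, 3, 23, 23, 13]` → data = [8, 3, 23, 23, 13]
`data[1:3] = [54]` → data = [8, 54, 23, 13]
`ans = data` → ans = [8, 54, 23, 13]
So ans = [8, 54, 23, 13]

Answer: [8, 54, 23, 13]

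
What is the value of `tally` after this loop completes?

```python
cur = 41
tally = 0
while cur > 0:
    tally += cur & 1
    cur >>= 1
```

Count set bits in 41 (binary: 0b101001)
`tally` takes the values: 0 → 1 → 2 → 3

Answer: 3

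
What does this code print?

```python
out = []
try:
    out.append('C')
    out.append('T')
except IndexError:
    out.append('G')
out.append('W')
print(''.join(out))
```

Execution trace: 'C' (try body) → 'T' (try body, no exception) → 'W' (after the try/except). Output: CTW

Answer: CTW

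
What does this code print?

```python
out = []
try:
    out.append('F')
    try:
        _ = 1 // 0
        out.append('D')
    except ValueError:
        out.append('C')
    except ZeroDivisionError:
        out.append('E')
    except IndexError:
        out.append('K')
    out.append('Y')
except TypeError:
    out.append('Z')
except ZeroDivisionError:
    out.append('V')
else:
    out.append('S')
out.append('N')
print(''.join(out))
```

Execution trace: 'F' (try body) → 'E' (inner except ZeroDivisionError) → 'Y' (try body, no exception) → 'S' (else) → 'N' (after the try/except). Output: FEYSN

Answer: FEYSN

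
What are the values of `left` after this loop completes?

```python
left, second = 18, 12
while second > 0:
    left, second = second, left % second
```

GCD of 18 and 12
`left` takes the values: 18 → 12 → 6

Answer: 6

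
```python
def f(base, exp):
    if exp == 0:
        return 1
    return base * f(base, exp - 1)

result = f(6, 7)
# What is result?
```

f(6, 7) = 6 * 6 * 6 * 6 * 6 * 6 * 6 = 279936

Answer: 279936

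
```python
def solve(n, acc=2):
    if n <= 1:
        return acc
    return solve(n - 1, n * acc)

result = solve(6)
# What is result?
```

Accumulator trace (n, acc): (6, 2) -> (5, 12) -> (4, 60) -> (3, 240) -> (2, 720) -> (1, 1440) -> return 1440

Answer: 1440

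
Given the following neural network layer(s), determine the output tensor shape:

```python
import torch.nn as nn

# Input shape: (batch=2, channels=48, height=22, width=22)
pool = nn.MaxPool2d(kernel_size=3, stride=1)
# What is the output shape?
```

Input: (2, 48, 22, 22) -> Output: (2, 48, 20, 20)

Answer: (2, 48, 20, 20)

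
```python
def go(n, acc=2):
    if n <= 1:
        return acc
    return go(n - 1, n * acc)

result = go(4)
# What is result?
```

Accumulator trace (n, acc): (4, 2) -> (3, 8) -> (2, 24) -> (1, 48) -> return 48

Answer: 48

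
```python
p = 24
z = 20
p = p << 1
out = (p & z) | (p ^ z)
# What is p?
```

Trace:
`p = 24` → p = 24
`z = 20` → z = 20
`p = p << 1` → p = 48
`out = (p & z) | (p ^ z)` → out = 52
So p = 48

Answer: 48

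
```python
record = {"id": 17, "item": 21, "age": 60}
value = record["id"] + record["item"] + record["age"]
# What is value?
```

Trace:
`record = {"id": 17, "item": 21, "age": 60}` → record = {'id': 17, 'item': 21, 'age': 60}
`value = record["id"] + record["item"] + record["age"]` → value = 98
So value = 98

Answer: 98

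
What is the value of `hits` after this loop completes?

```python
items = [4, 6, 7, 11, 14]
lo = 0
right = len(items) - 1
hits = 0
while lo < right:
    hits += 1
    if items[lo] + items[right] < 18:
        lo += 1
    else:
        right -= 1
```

Steps to find pair summing to 18
`hits` takes the values: 0 → 1 → 2 → 3 → 4

Answer: 4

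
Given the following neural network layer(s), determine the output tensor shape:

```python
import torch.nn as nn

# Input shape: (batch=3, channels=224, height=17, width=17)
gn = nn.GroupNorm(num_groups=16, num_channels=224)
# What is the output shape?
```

Input: (3, 224, 17, 17) -> Output: (3, 224, 17, 17)

Answer: (3, 224, 17, 17)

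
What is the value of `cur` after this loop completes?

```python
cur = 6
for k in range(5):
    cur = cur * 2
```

Multiply by 2, 5 times: 6 * 2^5 = 192
`cur` takes the values: 6 → 12 → 24 → 48 → 96 → 192

Answer: 192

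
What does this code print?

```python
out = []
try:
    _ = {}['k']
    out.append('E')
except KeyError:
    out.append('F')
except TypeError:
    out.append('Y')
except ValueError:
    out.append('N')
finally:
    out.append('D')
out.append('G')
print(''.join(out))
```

Execution trace: 'F' (except KeyError) → 'D' (finally) → 'G' (after the try/except). Output: FDG

Answer: FDG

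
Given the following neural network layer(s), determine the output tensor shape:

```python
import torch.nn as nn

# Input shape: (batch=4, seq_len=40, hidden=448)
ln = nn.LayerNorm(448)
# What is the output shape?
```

Input: (4, 40, 448) -> Output: (4, 40, 448)

Answer: (4, 40, 448)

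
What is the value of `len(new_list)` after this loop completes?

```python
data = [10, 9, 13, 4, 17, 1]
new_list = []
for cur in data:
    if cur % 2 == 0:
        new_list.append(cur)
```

Count even numbers in [10, 9, 13, 4, 17, 1]
`new_list` takes the values: [] → [10] → [10, 4]
So `len(new_list)` = 2

Answer: 2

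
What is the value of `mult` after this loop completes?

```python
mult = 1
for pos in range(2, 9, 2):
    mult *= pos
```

Product of even numbers 2 to 8
`mult` takes the values: 1 → 2 → 8 → 48 → 384

Answer: 384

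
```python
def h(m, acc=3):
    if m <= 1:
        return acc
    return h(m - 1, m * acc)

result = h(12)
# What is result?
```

Accumulator trace (n, acc): (12, 3) -> (11, 36) -> (10, 396) -> (9, 3960) -> (8, 35640) -> (7, 285120) -> (6, 1995840) -> (5, 11975040) -> (4, 59875200) -> (3, 239500800) -> (2, 718502400) -> (1, 1437004800) -> return 1437004800

Answer: 1437004800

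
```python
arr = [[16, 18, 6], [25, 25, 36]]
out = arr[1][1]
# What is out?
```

Trace:
`arr = [[16, 18, 6], [25, 25, 36]]` → arr = [[16, 18, 6], [25, 25, 36]]
`out = arr[1][1]` → out = 25
So out = 25

Answer: 25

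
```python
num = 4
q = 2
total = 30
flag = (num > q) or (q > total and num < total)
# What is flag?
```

Trace:
`num = 4` → num = 4
`q = 2` → q = 2
`total = 30` → total = 30
`flag = (num > q) or (q > total and num < total)` → flag = True
So flag = True

Answer: True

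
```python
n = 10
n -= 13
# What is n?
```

Trace:
`n = 10` → n = 10
`n -= 13` → n = -3
So n = -3

Answer: -3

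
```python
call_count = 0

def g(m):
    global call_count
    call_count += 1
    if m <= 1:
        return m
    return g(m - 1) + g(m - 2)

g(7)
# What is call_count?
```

Calls(m) = 1 + Calls(m-1) + Calls(m-2); Calls(0)=Calls(1)=1. For m=7 this gives 41.

Answer: 41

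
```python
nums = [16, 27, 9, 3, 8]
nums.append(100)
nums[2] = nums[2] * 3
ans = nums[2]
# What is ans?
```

Trace:
`nums = [16, 27, 9, 3, 8]` → nums = [16, 27, 9, 3, 8]
`nums.append(100)` → nums = [16, 27, 9, 3, 8, 100]
`nums[2] = nums[2] * 3` → nums = [16, 27, 27, 3, 8, 100]
`ans = nums[2]` → ans = 27
So ans = 27

Answer: 27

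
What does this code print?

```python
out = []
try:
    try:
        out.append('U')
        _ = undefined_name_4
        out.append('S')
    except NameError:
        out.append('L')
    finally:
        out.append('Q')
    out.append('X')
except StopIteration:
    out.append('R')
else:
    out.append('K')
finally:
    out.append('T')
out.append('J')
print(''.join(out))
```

Execution trace: 'U' (inner try body) → 'L' (inner except NameError) → 'Q' (inner finally) → 'X' (try body, no exception) → 'K' (else) → 'T' (finally) → 'J' (after the try/except). Output: ULQXKTJ

Answer: ULQXKTJ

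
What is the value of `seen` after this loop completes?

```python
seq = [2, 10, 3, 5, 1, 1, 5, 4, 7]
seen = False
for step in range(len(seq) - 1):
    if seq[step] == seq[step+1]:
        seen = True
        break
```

Check consecutive duplicates in [2, 10, 3, 5, 1, 1, 5, 4, 7]
`seen` takes the values: False → True

Answer: True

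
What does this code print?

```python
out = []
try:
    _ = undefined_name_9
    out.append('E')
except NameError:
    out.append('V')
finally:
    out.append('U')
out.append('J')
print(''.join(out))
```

Execution trace: 'V' (except NameError) → 'U' (finally) → 'J' (after the try/except). Output: VUJ

Answer: VUJ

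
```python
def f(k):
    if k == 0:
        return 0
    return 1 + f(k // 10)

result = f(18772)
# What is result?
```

Count of digits of 18772: 5

Answer: 5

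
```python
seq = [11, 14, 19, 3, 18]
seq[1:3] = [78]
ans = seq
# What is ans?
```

Trace:
`seq = [11, 14, 19, 3, 18]` → seq = [11, 14, 19, 3, 18]
`seq[1:3] = [78]` → seq = [11, 78, 3, 18]
`ans = seq` → ans = [11, 78, 3, 18]
So ans = [11, 78, 3, 18]

Answer: [11, 78, 3, 18]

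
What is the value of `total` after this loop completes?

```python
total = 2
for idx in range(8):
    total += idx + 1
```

Start at 2, add 1 to 8 = 38
`total` takes the values: 2 → 3 → 5 → 8 → 12 → 17 → 23 → 30 → 38

Answer: 38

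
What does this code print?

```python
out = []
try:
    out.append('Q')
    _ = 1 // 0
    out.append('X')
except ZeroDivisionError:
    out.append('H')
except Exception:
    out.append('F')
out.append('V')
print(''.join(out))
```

Execution trace: 'Q' (try body) → 'H' (except ZeroDivisionError) → 'V' (after the try/except). Output: QHV

Answer: QHV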